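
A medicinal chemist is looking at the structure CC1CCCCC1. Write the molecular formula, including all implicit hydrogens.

C7H14

Walk through each heavy atom and fill implicit hydrogens from standard valence (C 4, N 3, O 2, S 2, halogen 1):
  atom 1: C, bond orders sum to 1 (valence 4) → 3 H
  atom 2: C, bond orders sum to 3 (valence 4) → 1 H
  atom 3: C, bond orders sum to 2 (valence 4) → 2 H
  atom 4: C, bond orders sum to 2 (valence 4) → 2 H
  atom 5: C, bond orders sum to 2 (valence 4) → 2 H
  atom 6: C, bond orders sum to 2 (valence 4) → 2 H
  atom 7: C, bond orders sum to 2 (valence 4) → 2 H
Totals → C:7, H:14.
In Hill order: C7H14.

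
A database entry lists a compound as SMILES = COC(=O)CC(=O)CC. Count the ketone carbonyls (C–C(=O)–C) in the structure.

The ketone motif appears at heavy-atom position 6 in the SMILES.
Other groups present: 1 ester.
Ketone count: 1.

1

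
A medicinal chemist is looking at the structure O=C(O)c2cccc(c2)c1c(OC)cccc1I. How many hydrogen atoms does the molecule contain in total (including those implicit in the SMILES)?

11

Walk through each heavy atom and fill implicit hydrogens from standard valence (C 4, N 3, O 2, S 2, halogen 1); for lowercase aromatic atoms, an aromatic c carries 1 H when it has two neighbours and 0 H with three, and aromatic n carries 0 H:
  atom 1: O, bond orders sum to 2 (valence 2) → 0 H
  atom 2: C, bond orders sum to 4 (valence 4) → 0 H
  atom 3: O, bond orders sum to 1 (valence 2) → 1 H
  atom 4: aromatic c, 3 neighbours → 0 H
  atom 5: aromatic c, 2 neighbours → 1 H
  atom 6: aromatic c, 2 neighbours → 1 H
  atom 7: aromatic c, 2 neighbours → 1 H
  atom 8: aromatic c, 3 neighbours → 0 H
  atom 9: aromatic c, 2 neighbours → 1 H
  atom 10: aromatic c, 3 neighbours → 0 H
  atom 11: aromatic c, 3 neighbours → 0 H
  atom 12: O, bond orders sum to 2 (valence 2) → 0 H
  atom 13: C, bond orders sum to 1 (valence 4) → 3 H
  atom 14: aromatic c, 2 neighbours → 1 H
  atom 15: aromatic c, 2 neighbours → 1 H
  atom 16: aromatic c, 2 neighbours → 1 H
  atom 17: aromatic c, 3 neighbours → 0 H
  atom 18: I (halogen, monovalent) → 0 H
Total hydrogens: 11.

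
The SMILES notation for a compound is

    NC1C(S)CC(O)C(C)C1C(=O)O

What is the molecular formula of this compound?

C8H15NO3S

Walk through each heavy atom and fill implicit hydrogens from standard valence (C 4, N 3, O 2, S 2, halogen 1):
  atom 1: N, bond orders sum to 1 (valence 3) → 2 H
  atom 2: C, bond orders sum to 3 (valence 4) → 1 H
  atom 3: C, bond orders sum to 3 (valence 4) → 1 H
  atom 4: S, bond orders sum to 1 (valence 2) → 1 H
  atom 5: C, bond orders sum to 2 (valence 4) → 2 H
  atom 6: C, bond orders sum to 3 (valence 4) → 1 H
  atom 7: O, bond orders sum to 1 (valence 2) → 1 H
  atom 8: C, bond orders sum to 3 (valence 4) → 1 H
  atom 9: C, bond orders sum to 1 (valence 4) → 3 H
  atom 10: C, bond orders sum to 3 (valence 4) → 1 H
  atom 11: C, bond orders sum to 4 (valence 4) → 0 H
  atom 12: O, bond orders sum to 2 (valence 2) → 0 H
  atom 13: O, bond orders sum to 1 (valence 2) → 1 H
Totals → C:8, H:15, N:1, O:3, S:1.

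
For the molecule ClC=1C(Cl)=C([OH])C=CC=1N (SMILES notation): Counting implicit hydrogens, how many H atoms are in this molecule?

Walk through each heavy atom and fill implicit hydrogens from standard valence (C 4, N 3, O 2, S 2, halogen 1):
  atom 1: Cl (halogen, monovalent) → 0 H
  atom 2: C, bond orders sum to 4 (valence 4) → 0 H
  atom 3: C, bond orders sum to 4 (valence 4) → 0 H
  atom 4: Cl (halogen, monovalent) → 0 H
  atom 5: C, bond orders sum to 4 (valence 4) → 0 H
  atom 6: O with explicit H count 1
  atom 7: C, bond orders sum to 3 (valence 4) → 1 H
  atom 8: C, bond orders sum to 3 (valence 4) → 1 H
  atom 9: C, bond orders sum to 4 (valence 4) → 0 H
  atom 10: N, bond orders sum to 1 (valence 3) → 2 H
Total hydrogens: 5.

5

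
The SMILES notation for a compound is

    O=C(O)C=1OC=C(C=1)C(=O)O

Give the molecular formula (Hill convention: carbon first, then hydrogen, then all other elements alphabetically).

Walk through each heavy atom and fill implicit hydrogens from standard valence (C 4, N 3, O 2, S 2, halogen 1):
  atom 1: O, bond orders sum to 2 (valence 2) → 0 H
  atom 2: C, bond orders sum to 4 (valence 4) → 0 H
  atom 3: O, bond orders sum to 1 (valence 2) → 1 H
  atom 4: C, bond orders sum to 4 (valence 4) → 0 H
  atom 5: O, bond orders sum to 2 (valence 2) → 0 H
  atom 6: C, bond orders sum to 3 (valence 4) → 1 H
  atom 7: C, bond orders sum to 4 (valence 4) → 0 H
  atom 8: C, bond orders sum to 3 (valence 4) → 1 H
  atom 9: C, bond orders sum to 4 (valence 4) → 0 H
  atom 10: O, bond orders sum to 2 (valence 2) → 0 H
  atom 11: O, bond orders sum to 1 (valence 2) → 1 H
Totals → C:6, H:4, O:5.

C6H4O5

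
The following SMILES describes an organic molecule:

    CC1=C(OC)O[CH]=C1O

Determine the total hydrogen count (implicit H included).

Walk through each heavy atom and fill implicit hydrogens from standard valence (C 4, N 3, O 2, S 2, halogen 1):
  atom 1: C, bond orders sum to 1 (valence 4) → 3 H
  atom 2: C, bond orders sum to 4 (valence 4) → 0 H
  atom 3: C, bond orders sum to 4 (valence 4) → 0 H
  atom 4: O, bond orders sum to 2 (valence 2) → 0 H
  atom 5: C, bond orders sum to 1 (valence 4) → 3 H
  atom 6: O, bond orders sum to 2 (valence 2) → 0 H
  atom 7: C with explicit H count 1
  atom 8: C, bond orders sum to 4 (valence 4) → 0 H
  atom 9: O, bond orders sum to 1 (valence 2) → 1 H
Total hydrogens: 8.

8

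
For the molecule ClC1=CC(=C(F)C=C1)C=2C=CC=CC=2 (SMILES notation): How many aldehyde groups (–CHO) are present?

Scan the SMILES for the aldehyde motif — none present.

0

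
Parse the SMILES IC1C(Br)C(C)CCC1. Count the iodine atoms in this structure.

Scan the SMILES for I atoms (remember two-letter symbols like Cl and Br are single atoms).
Iodine count: 1.

1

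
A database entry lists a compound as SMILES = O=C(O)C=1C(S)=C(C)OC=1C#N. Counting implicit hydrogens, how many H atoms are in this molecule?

5

Walk through each heavy atom and fill implicit hydrogens from standard valence (C 4, N 3, O 2, S 2, halogen 1):
  atom 1: O, bond orders sum to 2 (valence 2) → 0 H
  atom 2: C, bond orders sum to 4 (valence 4) → 0 H
  atom 3: O, bond orders sum to 1 (valence 2) → 1 H
  atom 4: C, bond orders sum to 4 (valence 4) → 0 H
  atom 5: C, bond orders sum to 4 (valence 4) → 0 H
  atom 6: S, bond orders sum to 1 (valence 2) → 1 H
  atom 7: C, bond orders sum to 4 (valence 4) → 0 H
  atom 8: C, bond orders sum to 1 (valence 4) → 3 H
  atom 9: O, bond orders sum to 2 (valence 2) → 0 H
  atom 10: C, bond orders sum to 4 (valence 4) → 0 H
  atom 11: C, bond orders sum to 4 (valence 4) → 0 H
  atom 12: N, bond orders sum to 3 (valence 3) → 0 H
Total hydrogens: 5.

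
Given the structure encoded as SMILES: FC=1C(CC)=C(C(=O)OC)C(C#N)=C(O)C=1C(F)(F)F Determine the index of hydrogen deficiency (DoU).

7

Molecular formula: C12H9F4NO3.
DoU = (2C + 2 + N − H − X) / 2, where X is the halogen count and O/S are ignored.
    = (2·12 + 2 + 1 − 9 − 4) / 2 = 14 / 2 = 7.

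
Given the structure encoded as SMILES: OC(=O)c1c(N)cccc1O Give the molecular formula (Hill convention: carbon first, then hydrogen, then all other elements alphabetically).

Walk through each heavy atom and fill implicit hydrogens from standard valence (C 4, N 3, O 2, S 2, halogen 1); for lowercase aromatic atoms, an aromatic c carries 1 H when it has two neighbours and 0 H with three, and aromatic n carries 0 H:
  atom 1: O, bond orders sum to 1 (valence 2) → 1 H
  atom 2: C, bond orders sum to 4 (valence 4) → 0 H
  atom 3: O, bond orders sum to 2 (valence 2) → 0 H
  atom 4: aromatic c, 3 neighbours → 0 H
  atom 5: aromatic c, 3 neighbours → 0 H
  atom 6: N, bond orders sum to 1 (valence 3) → 2 H
  atom 7: aromatic c, 2 neighbours → 1 H
  atom 8: aromatic c, 2 neighbours → 1 H
  atom 9: aromatic c, 2 neighbours → 1 H
  atom 10: aromatic c, 3 neighbours → 0 H
  atom 11: O, bond orders sum to 1 (valence 2) → 1 H
Totals → C:7, H:7, N:1, O:3.

C7H7NO3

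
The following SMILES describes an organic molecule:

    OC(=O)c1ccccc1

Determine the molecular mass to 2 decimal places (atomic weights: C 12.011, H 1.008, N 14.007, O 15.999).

122.12 g/mol

First, the molecular formula is C7H6O2 (counting implicit H from valence).
  C: 7 × 12.011 = 84.077
  H: 6 × 1.008 = 6.048
  O: 2 × 15.999 = 31.998
Sum: 7×12.011 + 6×1.008 + 2×15.999 = 122.123 → 122.12 g/mol.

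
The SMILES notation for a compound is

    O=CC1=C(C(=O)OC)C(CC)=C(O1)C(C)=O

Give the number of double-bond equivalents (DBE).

6

Molecular formula: C11H12O5.
DoU = (2C + 2 + N − H − X) / 2, where X is the halogen count and O/S are ignored.
    = (2·11 + 2 + 0 − 12 − 0) / 2 = 12 / 2 = 6.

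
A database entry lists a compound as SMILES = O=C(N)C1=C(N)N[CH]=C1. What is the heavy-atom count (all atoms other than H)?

Every atom symbol written in the SMILES (organic subset) is one heavy atom; implicit H are not written.
Heavy atoms by element → C:5, N:3, O:1.
Total: 9.

9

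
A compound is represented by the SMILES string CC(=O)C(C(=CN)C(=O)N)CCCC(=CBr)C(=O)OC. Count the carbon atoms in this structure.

Count every carbon token in the SMILES (each C, including those in ring-closure positions and inside branches).
Carbon count: 13.

13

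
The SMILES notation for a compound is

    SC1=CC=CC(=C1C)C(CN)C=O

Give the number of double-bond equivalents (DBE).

5

Degree of unsaturation = (number of rings) + (number of π bonds).
Ring closures in the SMILES: 1.
π bonds: 4 double bonds (each 1 DoU) → 4 DoU from unsaturation.
Total DoU = 1 + 4 = 5.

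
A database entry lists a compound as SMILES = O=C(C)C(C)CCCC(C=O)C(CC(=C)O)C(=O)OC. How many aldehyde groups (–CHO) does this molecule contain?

1

The aldehyde motif appears at heavy-atom position 10 in the SMILES.
Other groups present: 1 alkene, 1 ester, 1 hydroxyl, 1 ketone.
Aldehyde count: 1.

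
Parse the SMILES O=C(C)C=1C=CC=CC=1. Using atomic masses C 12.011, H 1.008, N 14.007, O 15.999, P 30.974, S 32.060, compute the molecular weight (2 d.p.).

First, the molecular formula is C8H8O (counting implicit H from valence).
  C: 8 × 12.011 = 96.088
  H: 8 × 1.008 = 8.064
  O: 1 × 15.999 = 15.999
Sum: 8×12.011 + 8×1.008 + 1×15.999 = 120.151 → 120.15 g/mol.

120.15 g/mol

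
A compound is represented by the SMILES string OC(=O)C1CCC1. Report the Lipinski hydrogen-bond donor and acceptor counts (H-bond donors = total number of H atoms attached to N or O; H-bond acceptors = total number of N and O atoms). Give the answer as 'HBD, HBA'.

1, 2

Donors: find every N or O and count the H atoms it carries.
  atom 1 (O): bond orders sum to 1 → 1 H
  atom 3 (O): bond orders sum to 2 → 0 H
Lipinski HBD = 1.
Acceptors: N atoms = 0, O atoms = 2 → HBA = 2.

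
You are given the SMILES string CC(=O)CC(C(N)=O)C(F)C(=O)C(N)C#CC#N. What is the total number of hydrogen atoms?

Walk through each heavy atom and fill implicit hydrogens from standard valence (C 4, N 3, O 2, S 2, halogen 1):
  atom 1: C, bond orders sum to 1 (valence 4) → 3 H
  atom 2: C, bond orders sum to 4 (valence 4) → 0 H
  atom 3: O, bond orders sum to 2 (valence 2) → 0 H
  atom 4: C, bond orders sum to 2 (valence 4) → 2 H
  atom 5: C, bond orders sum to 3 (valence 4) → 1 H
  atom 6: C, bond orders sum to 4 (valence 4) → 0 H
  atom 7: N, bond orders sum to 1 (valence 3) → 2 H
  atom 8: O, bond orders sum to 2 (valence 2) → 0 H
  atom 9: C, bond orders sum to 3 (valence 4) → 1 H
  atom 10: F (halogen, monovalent) → 0 H
  atom 11: C, bond orders sum to 4 (valence 4) → 0 H
  atom 12: O, bond orders sum to 2 (valence 2) → 0 H
  atom 13: C, bond orders sum to 3 (valence 4) → 1 H
  atom 14: N, bond orders sum to 1 (valence 3) → 2 H
  atom 15: C, bond orders sum to 4 (valence 4) → 0 H
  atom 16: C, bond orders sum to 4 (valence 4) → 0 H
  atom 17: C, bond orders sum to 4 (valence 4) → 0 H
  atom 18: N, bond orders sum to 3 (valence 3) → 0 H
Total hydrogens: 12.

12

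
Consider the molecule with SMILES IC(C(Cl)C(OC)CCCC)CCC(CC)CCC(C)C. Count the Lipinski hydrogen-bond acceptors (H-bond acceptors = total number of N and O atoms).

N atoms: 0; O atoms: 1.
Lipinski HBA = 0 + 1 = 1.

1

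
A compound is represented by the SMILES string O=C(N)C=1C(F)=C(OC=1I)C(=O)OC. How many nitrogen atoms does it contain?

Scan the SMILES for N atoms (remember two-letter symbols like Cl and Br are single atoms).
Nitrogen count: 1.

1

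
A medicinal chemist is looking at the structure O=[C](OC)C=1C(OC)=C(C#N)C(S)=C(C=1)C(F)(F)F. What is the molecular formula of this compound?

Walk through each heavy atom and fill implicit hydrogens from standard valence (C 4, N 3, O 2, S 2, halogen 1):
  atom 1: O, bond orders sum to 2 (valence 2) → 0 H
  atom 2: C with explicit H count 0
  atom 3: O, bond orders sum to 2 (valence 2) → 0 H
  atom 4: C, bond orders sum to 1 (valence 4) → 3 H
  atom 5: C, bond orders sum to 4 (valence 4) → 0 H
  atom 6: C, bond orders sum to 4 (valence 4) → 0 H
  atom 7: O, bond orders sum to 2 (valence 2) → 0 H
  atom 8: C, bond orders sum to 1 (valence 4) → 3 H
  atom 9: C, bond orders sum to 4 (valence 4) → 0 H
  atom 10: C, bond orders sum to 4 (valence 4) → 0 H
  atom 11: N, bond orders sum to 3 (valence 3) → 0 H
  atom 12: C, bond orders sum to 4 (valence 4) → 0 H
  atom 13: S, bond orders sum to 1 (valence 2) → 1 H
  atom 14: C, bond orders sum to 4 (valence 4) → 0 H
  atom 15: C, bond orders sum to 3 (valence 4) → 1 H
  atom 16: C, bond orders sum to 4 (valence 4) → 0 H
  atom 17: F (halogen, monovalent) → 0 H
  atom 18: F (halogen, monovalent) → 0 H
  atom 19: F (halogen, monovalent) → 0 H
Totals → C:11, H:8, F:3, N:1, O:3, S:1.

C11H8F3NO3S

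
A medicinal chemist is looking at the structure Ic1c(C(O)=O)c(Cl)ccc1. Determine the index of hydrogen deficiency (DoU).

Molecular formula: C7H4ClIO2.
DoU = (2C + 2 + N − H − X) / 2, where X is the halogen count and O/S are ignored.
    = (2·7 + 2 + 0 − 4 − 2) / 2 = 10 / 2 = 5.

5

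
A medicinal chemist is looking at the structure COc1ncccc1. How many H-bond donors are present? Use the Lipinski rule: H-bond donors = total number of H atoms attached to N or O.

0

Donors: find every N or O and count the H atoms it carries.
  atom 2 (O): bond orders sum to 2 → 0 H
  atom 4 (N): bond orders sum to 3 → 0 H
Lipinski HBD = 0.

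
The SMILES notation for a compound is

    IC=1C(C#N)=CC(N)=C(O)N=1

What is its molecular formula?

Walk through each heavy atom and fill implicit hydrogens from standard valence (C 4, N 3, O 2, S 2, halogen 1):
  atom 1: I (halogen, monovalent) → 0 H
  atom 2: C, bond orders sum to 4 (valence 4) → 0 H
  atom 3: C, bond orders sum to 4 (valence 4) → 0 H
  atom 4: C, bond orders sum to 4 (valence 4) → 0 H
  atom 5: N, bond orders sum to 3 (valence 3) → 0 H
  atom 6: C, bond orders sum to 3 (valence 4) → 1 H
  atom 7: C, bond orders sum to 4 (valence 4) → 0 H
  atom 8: N, bond orders sum to 1 (valence 3) → 2 H
  atom 9: C, bond orders sum to 4 (valence 4) → 0 H
  atom 10: O, bond orders sum to 1 (valence 2) → 1 H
  atom 11: N, bond orders sum to 3 (valence 3) → 0 H
Totals → C:6, H:4, I:1, N:3, O:1.

C6H4IN3O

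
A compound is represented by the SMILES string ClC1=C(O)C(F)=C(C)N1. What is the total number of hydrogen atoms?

Walk through each heavy atom and fill implicit hydrogens from standard valence (C 4, N 3, O 2, S 2, halogen 1):
  atom 1: Cl (halogen, monovalent) → 0 H
  atom 2: C, bond orders sum to 4 (valence 4) → 0 H
  atom 3: C, bond orders sum to 4 (valence 4) → 0 H
  atom 4: O, bond orders sum to 1 (valence 2) → 1 H
  atom 5: C, bond orders sum to 4 (valence 4) → 0 H
  atom 6: F (halogen, monovalent) → 0 H
  atom 7: C, bond orders sum to 4 (valence 4) → 0 H
  atom 8: C, bond orders sum to 1 (valence 4) → 3 H
  atom 9: N, bond orders sum to 2 (valence 3) → 1 H
Total hydrogens: 5.

5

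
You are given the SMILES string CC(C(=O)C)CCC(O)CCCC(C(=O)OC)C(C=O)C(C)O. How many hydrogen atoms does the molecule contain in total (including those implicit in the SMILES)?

30

Walk through each heavy atom and fill implicit hydrogens from standard valence (C 4, N 3, O 2, S 2, halogen 1):
  atom 1: C, bond orders sum to 1 (valence 4) → 3 H
  atom 2: C, bond orders sum to 3 (valence 4) → 1 H
  atom 3: C, bond orders sum to 4 (valence 4) → 0 H
  atom 4: O, bond orders sum to 2 (valence 2) → 0 H
  atom 5: C, bond orders sum to 1 (valence 4) → 3 H
  atom 6: C, bond orders sum to 2 (valence 4) → 2 H
  atom 7: C, bond orders sum to 2 (valence 4) → 2 H
  atom 8: C, bond orders sum to 3 (valence 4) → 1 H
  atom 9: O, bond orders sum to 1 (valence 2) → 1 H
  atom 10: C, bond orders sum to 2 (valence 4) → 2 H
  atom 11: C, bond orders sum to 2 (valence 4) → 2 H
  atom 12: C, bond orders sum to 2 (valence 4) → 2 H
  atom 13: C, bond orders sum to 3 (valence 4) → 1 H
  atom 14: C, bond orders sum to 4 (valence 4) → 0 H
  atom 15: O, bond orders sum to 2 (valence 2) → 0 H
  atom 16: O, bond orders sum to 2 (valence 2) → 0 H
  atom 17: C, bond orders sum to 1 (valence 4) → 3 H
  atom 18: C, bond orders sum to 3 (valence 4) → 1 H
  atom 19: C, bond orders sum to 3 (valence 4) → 1 H
  atom 20: O, bond orders sum to 2 (valence 2) → 0 H
  atom 21: C, bond orders sum to 3 (valence 4) → 1 H
  atom 22: C, bond orders sum to 1 (valence 4) → 3 H
  atom 23: O, bond orders sum to 1 (valence 2) → 1 H
Total hydrogens: 30.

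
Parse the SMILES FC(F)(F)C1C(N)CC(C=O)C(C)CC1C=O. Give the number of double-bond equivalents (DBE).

Molecular formula: C11H16F3NO2.
DoU = (2C + 2 + N − H − X) / 2, where X is the halogen count and O/S are ignored.
    = (2·11 + 2 + 1 − 16 − 3) / 2 = 6 / 2 = 3.

3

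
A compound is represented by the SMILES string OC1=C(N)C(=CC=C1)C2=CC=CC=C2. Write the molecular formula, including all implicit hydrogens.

Walk through each heavy atom and fill implicit hydrogens from standard valence (C 4, N 3, O 2, S 2, halogen 1):
  atom 1: O, bond orders sum to 1 (valence 2) → 1 H
  atom 2: C, bond orders sum to 4 (valence 4) → 0 H
  atom 3: C, bond orders sum to 4 (valence 4) → 0 H
  atom 4: N, bond orders sum to 1 (valence 3) → 2 H
  atom 5: C, bond orders sum to 4 (valence 4) → 0 H
  atom 6: C, bond orders sum to 3 (valence 4) → 1 H
  atom 7: C, bond orders sum to 3 (valence 4) → 1 H
  atom 8: C, bond orders sum to 3 (valence 4) → 1 H
  atom 9: C, bond orders sum to 4 (valence 4) → 0 H
  atom 10: C, bond orders sum to 3 (valence 4) → 1 H
  atom 11: C, bond orders sum to 3 (valence 4) → 1 H
  atom 12: C, bond orders sum to 3 (valence 4) → 1 H
  atom 13: C, bond orders sum to 3 (valence 4) → 1 H
  atom 14: C, bond orders sum to 3 (valence 4) → 1 H
Totals → C:12, H:11, N:1, O:1.

C12H11NO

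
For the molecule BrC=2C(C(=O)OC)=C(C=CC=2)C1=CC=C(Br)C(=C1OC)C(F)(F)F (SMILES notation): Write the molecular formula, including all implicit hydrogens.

C16H11Br2F3O3

Walk through each heavy atom and fill implicit hydrogens from standard valence (C 4, N 3, O 2, S 2, halogen 1):
  atom 1: Br (halogen, monovalent) → 0 H
  atom 2: C, bond orders sum to 4 (valence 4) → 0 H
  atom 3: C, bond orders sum to 4 (valence 4) → 0 H
  atom 4: C, bond orders sum to 4 (valence 4) → 0 H
  atom 5: O, bond orders sum to 2 (valence 2) → 0 H
  atom 6: O, bond orders sum to 2 (valence 2) → 0 H
  atom 7: C, bond orders sum to 1 (valence 4) → 3 H
  atom 8: C, bond orders sum to 4 (valence 4) → 0 H
  atom 9: C, bond orders sum to 3 (valence 4) → 1 H
  atom 10: C, bond orders sum to 3 (valence 4) → 1 H
  atom 11: C, bond orders sum to 3 (valence 4) → 1 H
  atom 12: C, bond orders sum to 4 (valence 4) → 0 H
  atom 13: C, bond orders sum to 3 (valence 4) → 1 H
  atom 14: C, bond orders sum to 3 (valence 4) → 1 H
  atom 15: C, bond orders sum to 4 (valence 4) → 0 H
  atom 16: Br (halogen, monovalent) → 0 H
  atom 17: C, bond orders sum to 4 (valence 4) → 0 H
  atom 18: C, bond orders sum to 4 (valence 4) → 0 H
  atom 19: O, bond orders sum to 2 (valence 2) → 0 H
  atom 20: C, bond orders sum to 1 (valence 4) → 3 H
  atom 21: C, bond orders sum to 4 (valence 4) → 0 H
  atom 22: F (halogen, monovalent) → 0 H
  atom 23: F (halogen, monovalent) → 0 H
  atom 24: F (halogen, monovalent) → 0 H
Totals → C:16, H:11, Br:2, F:3, O:3.
In Hill order: C16H11Br2F3O3.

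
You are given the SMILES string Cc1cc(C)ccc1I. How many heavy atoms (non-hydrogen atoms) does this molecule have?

9

Every atom symbol written in the SMILES (organic subset) is one heavy atom; implicit H are not written.
Heavy atoms by element → C:8, I:1.
Total: 9.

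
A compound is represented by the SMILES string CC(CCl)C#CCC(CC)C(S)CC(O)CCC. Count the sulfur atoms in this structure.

1

Scan the SMILES for S atoms (remember two-letter symbols like Cl and Br are single atoms).
Sulfur count: 1.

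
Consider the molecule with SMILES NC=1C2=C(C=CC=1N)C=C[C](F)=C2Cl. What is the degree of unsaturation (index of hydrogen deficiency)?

Degree of unsaturation = (number of rings) + (number of π bonds).
Ring closures in the SMILES: 2.
π bonds: 5 double bonds (each 1 DoU) → 5 DoU from unsaturation.
Total DoU = 2 + 5 = 7.

7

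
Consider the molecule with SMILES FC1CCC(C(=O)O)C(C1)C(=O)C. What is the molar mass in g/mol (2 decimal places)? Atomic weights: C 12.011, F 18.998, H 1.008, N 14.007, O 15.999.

188.20 g/mol

First, the molecular formula is C9H13FO3 (counting implicit H from valence).
  C: 9 × 12.011 = 108.099
  F: 1 × 18.998 = 18.998
  H: 13 × 1.008 = 13.104
  O: 3 × 15.999 = 47.997
Sum: 9×12.011 + 1×18.998 + 13×1.008 + 3×15.999 = 188.198 → 188.20 g/mol.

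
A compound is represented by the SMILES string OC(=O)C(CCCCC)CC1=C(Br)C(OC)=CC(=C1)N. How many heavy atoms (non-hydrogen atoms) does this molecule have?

20

Every atom symbol written in the SMILES (organic subset) is one heavy atom; implicit H are not written.
Heavy atoms by element → Br:1, C:15, N:1, O:3.
Total: 20.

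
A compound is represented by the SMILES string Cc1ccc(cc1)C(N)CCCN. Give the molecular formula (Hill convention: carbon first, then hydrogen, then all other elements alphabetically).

Walk through each heavy atom and fill implicit hydrogens from standard valence (C 4, N 3, O 2, S 2, halogen 1); for lowercase aromatic atoms, an aromatic c carries 1 H when it has two neighbours and 0 H with three, and aromatic n carries 0 H:
  atom 1: C, bond orders sum to 1 (valence 4) → 3 H
  atom 2: aromatic c, 3 neighbours → 0 H
  atom 3: aromatic c, 2 neighbours → 1 H
  atom 4: aromatic c, 2 neighbours → 1 H
  atom 5: aromatic c, 3 neighbours → 0 H
  atom 6: aromatic c, 2 neighbours → 1 H
  atom 7: aromatic c, 2 neighbours → 1 H
  atom 8: C, bond orders sum to 3 (valence 4) → 1 H
  atom 9: N, bond orders sum to 1 (valence 3) → 2 H
  atom 10: C, bond orders sum to 2 (valence 4) → 2 H
  atom 11: C, bond orders sum to 2 (valence 4) → 2 H
  atom 12: C, bond orders sum to 2 (valence 4) → 2 H
  atom 13: N, bond orders sum to 1 (valence 3) → 2 H
Totals → C:11, H:18, N:2.

C11H18N2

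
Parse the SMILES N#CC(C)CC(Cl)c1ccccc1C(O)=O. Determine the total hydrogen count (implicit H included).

Walk through each heavy atom and fill implicit hydrogens from standard valence (C 4, N 3, O 2, S 2, halogen 1); for lowercase aromatic atoms, an aromatic c carries 1 H when it has two neighbours and 0 H with three, and aromatic n carries 0 H:
  atom 1: N, bond orders sum to 3 (valence 3) → 0 H
  atom 2: C, bond orders sum to 4 (valence 4) → 0 H
  atom 3: C, bond orders sum to 3 (valence 4) → 1 H
  atom 4: C, bond orders sum to 1 (valence 4) → 3 H
  atom 5: C, bond orders sum to 2 (valence 4) → 2 H
  atom 6: C, bond orders sum to 3 (valence 4) → 1 H
  atom 7: Cl (halogen, monovalent) → 0 H
  atom 8: aromatic c, 3 neighbours → 0 H
  atom 9: aromatic c, 2 neighbours → 1 H
  atom 10: aromatic c, 2 neighbours → 1 H
  atom 11: aromatic c, 2 neighbours → 1 H
  atom 12: aromatic c, 2 neighbours → 1 H
  atom 13: aromatic c, 3 neighbours → 0 H
  atom 14: C, bond orders sum to 4 (valence 4) → 0 H
  atom 15: O, bond orders sum to 1 (valence 2) → 1 H
  atom 16: O, bond orders sum to 2 (valence 2) → 0 H
Total hydrogens: 12.

12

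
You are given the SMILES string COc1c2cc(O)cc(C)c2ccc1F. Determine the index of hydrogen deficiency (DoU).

Molecular formula: C12H11FO2.
DoU = (2C + 2 + N − H − X) / 2, where X is the halogen count and O/S are ignored.
    = (2·12 + 2 + 0 − 11 − 1) / 2 = 14 / 2 = 7.

7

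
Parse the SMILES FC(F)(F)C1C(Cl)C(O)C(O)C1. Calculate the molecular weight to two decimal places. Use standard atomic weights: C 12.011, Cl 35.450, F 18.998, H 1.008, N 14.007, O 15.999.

First, the molecular formula is C6H8ClF3O2 (counting implicit H from valence).
  C: 6 × 12.011 = 72.066
  Cl: 1 × 35.450 = 35.450
  F: 3 × 18.998 = 56.994
  H: 8 × 1.008 = 8.064
  O: 2 × 15.999 = 31.998
Sum: 6×12.011 + 1×35.450 + 3×18.998 + 8×1.008 + 2×15.999 = 204.572 → 204.57 g/mol.

204.57 g/mol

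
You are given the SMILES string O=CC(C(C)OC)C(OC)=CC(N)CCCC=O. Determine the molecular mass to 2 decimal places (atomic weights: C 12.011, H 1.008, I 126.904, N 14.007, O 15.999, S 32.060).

First, the molecular formula is C13H23NO4 (counting implicit H from valence).
  C: 13 × 12.011 = 156.143
  H: 23 × 1.008 = 23.184
  N: 1 × 14.007 = 14.007
  O: 4 × 15.999 = 63.996
Sum: 13×12.011 + 23×1.008 + 1×14.007 + 4×15.999 = 257.330 → 257.33 g/mol.

257.33 g/mol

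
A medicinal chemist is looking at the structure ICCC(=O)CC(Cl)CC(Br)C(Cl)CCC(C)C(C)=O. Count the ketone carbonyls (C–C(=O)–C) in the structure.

2

The ketone motif appears at heavy-atom positions 4, 18 in the SMILES.
Ketone count: 2.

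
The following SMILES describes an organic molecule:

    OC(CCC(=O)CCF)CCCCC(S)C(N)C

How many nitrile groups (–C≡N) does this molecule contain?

Scan the SMILES for the nitrile motif — none present.
Groups that are present: 1 hydroxyl, 1 ketone, 1 primary amine, 1 thiol.

0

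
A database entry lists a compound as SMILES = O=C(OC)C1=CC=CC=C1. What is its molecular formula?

C8H8O2

Walk through each heavy atom and fill implicit hydrogens from standard valence (C 4, N 3, O 2, S 2, halogen 1):
  atom 1: O, bond orders sum to 2 (valence 2) → 0 H
  atom 2: C, bond orders sum to 4 (valence 4) → 0 H
  atom 3: O, bond orders sum to 2 (valence 2) → 0 H
  atom 4: C, bond orders sum to 1 (valence 4) → 3 H
  atom 5: C, bond orders sum to 4 (valence 4) → 0 H
  atom 6: C, bond orders sum to 3 (valence 4) → 1 H
  atom 7: C, bond orders sum to 3 (valence 4) → 1 H
  atom 8: C, bond orders sum to 3 (valence 4) → 1 H
  atom 9: C, bond orders sum to 3 (valence 4) → 1 H
  atom 10: C, bond orders sum to 3 (valence 4) → 1 H
Totals → C:8, H:8, O:2.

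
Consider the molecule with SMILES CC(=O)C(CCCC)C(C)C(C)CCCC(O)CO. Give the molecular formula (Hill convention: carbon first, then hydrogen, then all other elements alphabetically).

C16H32O3

Walk through each heavy atom and fill implicit hydrogens from standard valence (C 4, N 3, O 2, S 2, halogen 1):
  atom 1: C, bond orders sum to 1 (valence 4) → 3 H
  atom 2: C, bond orders sum to 4 (valence 4) → 0 H
  atom 3: O, bond orders sum to 2 (valence 2) → 0 H
  atom 4: C, bond orders sum to 3 (valence 4) → 1 H
  atom 5: C, bond orders sum to 2 (valence 4) → 2 H
  atom 6: C, bond orders sum to 2 (valence 4) → 2 H
  atom 7: C, bond orders sum to 2 (valence 4) → 2 H
  atom 8: C, bond orders sum to 1 (valence 4) → 3 H
  atom 9: C, bond orders sum to 3 (valence 4) → 1 H
  atom 10: C, bond orders sum to 1 (valence 4) → 3 H
  atom 11: C, bond orders sum to 3 (valence 4) → 1 H
  atom 12: C, bond orders sum to 1 (valence 4) → 3 H
  atom 13: C, bond orders sum to 2 (valence 4) → 2 H
  atom 14: C, bond orders sum to 2 (valence 4) → 2 H
  atom 15: C, bond orders sum to 2 (valence 4) → 2 H
  atom 16: C, bond orders sum to 3 (valence 4) → 1 H
  atom 17: O, bond orders sum to 1 (valence 2) → 1 H
  atom 18: C, bond orders sum to 2 (valence 4) → 2 H
  atom 19: O, bond orders sum to 1 (valence 2) → 1 H
Totals → C:16, H:32, O:3.
In Hill order: C16H32O3.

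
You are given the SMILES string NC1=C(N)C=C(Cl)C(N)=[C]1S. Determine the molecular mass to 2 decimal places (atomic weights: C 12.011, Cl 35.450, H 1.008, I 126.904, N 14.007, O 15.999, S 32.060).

189.66 g/mol

First, the molecular formula is C6H8ClN3S (counting implicit H from valence).
  C: 6 × 12.011 = 72.066
  Cl: 1 × 35.450 = 35.450
  H: 8 × 1.008 = 8.064
  N: 3 × 14.007 = 42.021
  S: 1 × 32.060 = 32.060
Sum: 6×12.011 + 1×35.450 + 8×1.008 + 3×14.007 + 1×32.060 = 189.661 → 189.66 g/mol.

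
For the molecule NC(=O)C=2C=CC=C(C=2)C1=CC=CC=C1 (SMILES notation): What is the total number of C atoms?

13

Count every carbon token in the SMILES (each C, including those in ring-closure positions and inside branches).
Carbon count: 13.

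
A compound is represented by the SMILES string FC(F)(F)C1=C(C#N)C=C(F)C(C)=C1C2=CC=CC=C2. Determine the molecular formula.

Walk through each heavy atom and fill implicit hydrogens from standard valence (C 4, N 3, O 2, S 2, halogen 1):
  atom 1: F (halogen, monovalent) → 0 H
  atom 2: C, bond orders sum to 4 (valence 4) → 0 H
  atom 3: F (halogen, monovalent) → 0 H
  atom 4: F (halogen, monovalent) → 0 H
  atom 5: C, bond orders sum to 4 (valence 4) → 0 H
  atom 6: C, bond orders sum to 4 (valence 4) → 0 H
  atom 7: C, bond orders sum to 4 (valence 4) → 0 H
  atom 8: N, bond orders sum to 3 (valence 3) → 0 H
  atom 9: C, bond orders sum to 3 (valence 4) → 1 H
  atom 10: C, bond orders sum to 4 (valence 4) → 0 H
  atom 11: F (halogen, monovalent) → 0 H
  atom 12: C, bond orders sum to 4 (valence 4) → 0 H
  atom 13: C, bond orders sum to 1 (valence 4) → 3 H
  atom 14: C, bond orders sum to 4 (valence 4) → 0 H
  atom 15: C, bond orders sum to 4 (valence 4) → 0 H
  atom 16: C, bond orders sum to 3 (valence 4) → 1 H
  atom 17: C, bond orders sum to 3 (valence 4) → 1 H
  atom 18: C, bond orders sum to 3 (valence 4) → 1 H
  atom 19: C, bond orders sum to 3 (valence 4) → 1 H
  atom 20: C, bond orders sum to 3 (valence 4) → 1 H
Totals → C:15, H:9, F:4, N:1.

C15H9F4N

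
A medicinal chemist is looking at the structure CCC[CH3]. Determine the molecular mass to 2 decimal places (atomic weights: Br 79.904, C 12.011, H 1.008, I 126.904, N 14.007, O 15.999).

First, the molecular formula is C4H10 (counting implicit H from valence).
  C: 4 × 12.011 = 48.044
  H: 10 × 1.008 = 10.080
Sum: 4×12.011 + 10×1.008 = 58.124 → 58.12 g/mol.

58.12 g/mol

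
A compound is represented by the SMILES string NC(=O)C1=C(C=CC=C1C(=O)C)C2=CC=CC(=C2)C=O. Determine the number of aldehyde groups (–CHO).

The aldehyde motif appears at heavy-atom position 19 in the SMILES.
Other groups present: 1 amide, 1 ketone.
Aldehyde count: 1.

1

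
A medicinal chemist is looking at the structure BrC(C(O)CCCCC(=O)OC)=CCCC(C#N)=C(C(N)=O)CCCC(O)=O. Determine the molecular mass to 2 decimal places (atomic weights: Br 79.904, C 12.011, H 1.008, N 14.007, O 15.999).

First, the molecular formula is C19H27BrN2O6 (counting implicit H from valence).
  Br: 1 × 79.904 = 79.904
  C: 19 × 12.011 = 228.209
  H: 27 × 1.008 = 27.216
  N: 2 × 14.007 = 28.014
  O: 6 × 15.999 = 95.994
Sum: 1×79.904 + 19×12.011 + 27×1.008 + 2×14.007 + 6×15.999 = 459.337 → 459.34 g/mol.

459.34 g/mol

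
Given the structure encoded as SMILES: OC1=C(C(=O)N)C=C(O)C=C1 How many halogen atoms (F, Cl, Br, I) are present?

Scan the SMILES for the halogen motif — none present.
Groups that are present: 1 amide, 2 hydroxyl.

0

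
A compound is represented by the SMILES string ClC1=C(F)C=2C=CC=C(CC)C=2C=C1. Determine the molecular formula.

C12H10ClF

Walk through each heavy atom and fill implicit hydrogens from standard valence (C 4, N 3, O 2, S 2, halogen 1):
  atom 1: Cl (halogen, monovalent) → 0 H
  atom 2: C, bond orders sum to 4 (valence 4) → 0 H
  atom 3: C, bond orders sum to 4 (valence 4) → 0 H
  atom 4: F (halogen, monovalent) → 0 H
  atom 5: C, bond orders sum to 4 (valence 4) → 0 H
  atom 6: C, bond orders sum to 3 (valence 4) → 1 H
  atom 7: C, bond orders sum to 3 (valence 4) → 1 H
  atom 8: C, bond orders sum to 3 (valence 4) → 1 H
  atom 9: C, bond orders sum to 4 (valence 4) → 0 H
  atom 10: C, bond orders sum to 2 (valence 4) → 2 H
  atom 11: C, bond orders sum to 1 (valence 4) → 3 H
  atom 12: C, bond orders sum to 4 (valence 4) → 0 H
  atom 13: C, bond orders sum to 3 (valence 4) → 1 H
  atom 14: C, bond orders sum to 3 (valence 4) → 1 H
Totals → C:12, H:10, Cl:1, F:1.
In Hill order: C12H10ClF.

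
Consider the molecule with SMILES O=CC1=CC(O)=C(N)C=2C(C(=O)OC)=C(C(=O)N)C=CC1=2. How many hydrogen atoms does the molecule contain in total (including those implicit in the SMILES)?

12

Walk through each heavy atom and fill implicit hydrogens from standard valence (C 4, N 3, O 2, S 2, halogen 1):
  atom 1: O, bond orders sum to 2 (valence 2) → 0 H
  atom 2: C, bond orders sum to 3 (valence 4) → 1 H
  atom 3: C, bond orders sum to 4 (valence 4) → 0 H
  atom 4: C, bond orders sum to 3 (valence 4) → 1 H
  atom 5: C, bond orders sum to 4 (valence 4) → 0 H
  atom 6: O, bond orders sum to 1 (valence 2) → 1 H
  atom 7: C, bond orders sum to 4 (valence 4) → 0 H
  atom 8: N, bond orders sum to 1 (valence 3) → 2 H
  atom 9: C, bond orders sum to 4 (valence 4) → 0 H
  atom 10: C, bond orders sum to 4 (valence 4) → 0 H
  atom 11: C, bond orders sum to 4 (valence 4) → 0 H
  atom 12: O, bond orders sum to 2 (valence 2) → 0 H
  atom 13: O, bond orders sum to 2 (valence 2) → 0 H
  atom 14: C, bond orders sum to 1 (valence 4) → 3 H
  atom 15: C, bond orders sum to 4 (valence 4) → 0 H
  atom 16: C, bond orders sum to 4 (valence 4) → 0 H
  atom 17: O, bond orders sum to 2 (valence 2) → 0 H
  atom 18: N, bond orders sum to 1 (valence 3) → 2 H
  atom 19: C, bond orders sum to 3 (valence 4) → 1 H
  atom 20: C, bond orders sum to 3 (valence 4) → 1 H
  atom 21: C, bond orders sum to 4 (valence 4) → 0 H
Total hydrogens: 12.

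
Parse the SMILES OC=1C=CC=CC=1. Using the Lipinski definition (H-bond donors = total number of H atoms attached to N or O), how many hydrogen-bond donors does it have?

1

Donors: find every N or O and count the H atoms it carries.
  atom 1 (O): bond orders sum to 1 → 1 H
Lipinski HBD = 1.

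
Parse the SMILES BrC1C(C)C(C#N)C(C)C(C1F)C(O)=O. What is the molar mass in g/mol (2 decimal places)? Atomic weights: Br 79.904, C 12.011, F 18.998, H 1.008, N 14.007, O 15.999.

278.12 g/mol

First, the molecular formula is C10H13BrFNO2 (counting implicit H from valence).
  Br: 1 × 79.904 = 79.904
  C: 10 × 12.011 = 120.110
  F: 1 × 18.998 = 18.998
  H: 13 × 1.008 = 13.104
  N: 1 × 14.007 = 14.007
  O: 2 × 15.999 = 31.998
Sum: 1×79.904 + 10×12.011 + 1×18.998 + 13×1.008 + 1×14.007 + 2×15.999 = 278.121 → 278.12 g/mol.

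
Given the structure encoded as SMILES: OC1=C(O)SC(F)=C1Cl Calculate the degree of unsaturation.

3

Degree of unsaturation = (number of rings) + (number of π bonds).
Ring closures in the SMILES: 1.
π bonds: 2 double bonds (each 1 DoU) → 2 DoU from unsaturation.
Total DoU = 1 + 2 = 3.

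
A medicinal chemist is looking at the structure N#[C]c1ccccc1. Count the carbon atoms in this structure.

Count every carbon token in the SMILES (each C, including those in ring-closure positions and inside branches).
Carbon count: 7.

7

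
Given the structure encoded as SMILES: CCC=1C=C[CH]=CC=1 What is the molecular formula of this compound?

Walk through each heavy atom and fill implicit hydrogens from standard valence (C 4, N 3, O 2, S 2, halogen 1):
  atom 1: C, bond orders sum to 1 (valence 4) → 3 H
  atom 2: C, bond orders sum to 2 (valence 4) → 2 H
  atom 3: C, bond orders sum to 4 (valence 4) → 0 H
  atom 4: C, bond orders sum to 3 (valence 4) → 1 H
  atom 5: C, bond orders sum to 3 (valence 4) → 1 H
  atom 6: C with explicit H count 1
  atom 7: C, bond orders sum to 3 (valence 4) → 1 H
  atom 8: C, bond orders sum to 3 (valence 4) → 1 H
Totals → C:8, H:10.

C8H10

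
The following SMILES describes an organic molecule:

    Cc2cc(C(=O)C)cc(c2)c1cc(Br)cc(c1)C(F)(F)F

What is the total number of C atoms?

16

Count every carbon token in the SMILES (each C, including those in ring-closure positions and inside branches).
Carbon count: 16.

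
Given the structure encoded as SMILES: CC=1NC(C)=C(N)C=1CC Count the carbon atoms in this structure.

8

Count every carbon token in the SMILES (each C, including those in ring-closure positions and inside branches).
Carbon count: 8.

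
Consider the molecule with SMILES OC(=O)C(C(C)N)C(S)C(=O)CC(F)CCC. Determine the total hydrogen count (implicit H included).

Walk through each heavy atom and fill implicit hydrogens from standard valence (C 4, N 3, O 2, S 2, halogen 1):
  atom 1: O, bond orders sum to 1 (valence 2) → 1 H
  atom 2: C, bond orders sum to 4 (valence 4) → 0 H
  atom 3: O, bond orders sum to 2 (valence 2) → 0 H
  atom 4: C, bond orders sum to 3 (valence 4) → 1 H
  atom 5: C, bond orders sum to 3 (valence 4) → 1 H
  atom 6: C, bond orders sum to 1 (valence 4) → 3 H
  atom 7: N, bond orders sum to 1 (valence 3) → 2 H
  atom 8: C, bond orders sum to 3 (valence 4) → 1 H
  atom 9: S, bond orders sum to 1 (valence 2) → 1 H
  atom 10: C, bond orders sum to 4 (valence 4) → 0 H
  atom 11: O, bond orders sum to 2 (valence 2) → 0 H
  atom 12: C, bond orders sum to 2 (valence 4) → 2 H
  atom 13: C, bond orders sum to 3 (valence 4) → 1 H
  atom 14: F (halogen, monovalent) → 0 H
  atom 15: C, bond orders sum to 2 (valence 4) → 2 H
  atom 16: C, bond orders sum to 2 (valence 4) → 2 H
  atom 17: C, bond orders sum to 1 (valence 4) → 3 H
Total hydrogens: 20.

20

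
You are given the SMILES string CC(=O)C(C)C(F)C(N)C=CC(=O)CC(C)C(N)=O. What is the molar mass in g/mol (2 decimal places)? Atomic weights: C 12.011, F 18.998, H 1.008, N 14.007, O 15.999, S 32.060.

First, the molecular formula is C13H21FN2O3 (counting implicit H from valence).
  C: 13 × 12.011 = 156.143
  F: 1 × 18.998 = 18.998
  H: 21 × 1.008 = 21.168
  N: 2 × 14.007 = 28.014
  O: 3 × 15.999 = 47.997
Sum: 13×12.011 + 1×18.998 + 21×1.008 + 2×14.007 + 3×15.999 = 272.320 → 272.32 g/mol.

272.32 g/mol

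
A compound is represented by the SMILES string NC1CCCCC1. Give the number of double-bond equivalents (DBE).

1

Degree of unsaturation = (number of rings) + (number of π bonds).
Ring closures in the SMILES: 1.
π bonds: none → 0 DoU from unsaturation.
Total DoU = 1 + 0 = 1.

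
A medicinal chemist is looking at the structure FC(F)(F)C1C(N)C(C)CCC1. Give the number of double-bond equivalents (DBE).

Degree of unsaturation = (number of rings) + (number of π bonds).
Ring closures in the SMILES: 1.
π bonds: none → 0 DoU from unsaturation.
Total DoU = 1 + 0 = 1.

1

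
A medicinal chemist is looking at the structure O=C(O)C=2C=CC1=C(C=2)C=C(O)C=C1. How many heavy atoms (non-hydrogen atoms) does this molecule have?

Every atom symbol written in the SMILES (organic subset) is one heavy atom; implicit H are not written.
Heavy atoms by element → C:11, O:3.
Total: 14.

14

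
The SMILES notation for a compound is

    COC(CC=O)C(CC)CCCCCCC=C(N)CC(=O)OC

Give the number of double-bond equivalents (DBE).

3

Degree of unsaturation = (number of rings) + (number of π bonds).
Ring closures in the SMILES: 0.
π bonds: 3 double bonds (each 1 DoU) → 3 DoU from unsaturation.
Total DoU = 0 + 3 = 3.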